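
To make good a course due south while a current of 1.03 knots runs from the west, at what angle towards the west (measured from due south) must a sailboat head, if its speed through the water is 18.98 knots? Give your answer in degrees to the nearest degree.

The current pushes perpendicular to the desired track; the heading must have a component into the current equal to 1.03 knots: 18.98 sin θ = 1.03.
sin θ = 0.0543, so θ = 3.111°.

3°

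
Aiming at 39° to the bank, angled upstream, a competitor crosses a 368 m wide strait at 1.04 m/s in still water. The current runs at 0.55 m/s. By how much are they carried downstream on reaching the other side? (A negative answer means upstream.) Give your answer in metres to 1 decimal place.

-145.2 m

Perpendicular speed = 0.654 m/s; crossing time = 368 / 0.654 = 562.267 s.
Net downstream speed = -0.258 m/s.
Drift = -0.258 × 562.267 = -145.195 m (upstream).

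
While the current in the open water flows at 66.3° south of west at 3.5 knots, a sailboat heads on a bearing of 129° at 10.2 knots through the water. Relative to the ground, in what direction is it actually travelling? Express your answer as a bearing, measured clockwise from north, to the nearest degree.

Taking east as x and north as y: velocity relative to the water = (7.927, -6.419) knots; the water relative to ground = (-1.407, -3.205) knots.
Velocity relative to ground = (7.927, -6.419) + (-1.407, -3.205) = (6.520, -9.624) knots.
Bearing = atan2(6.52, -9.62) = 145.88° clockwise from north.

146°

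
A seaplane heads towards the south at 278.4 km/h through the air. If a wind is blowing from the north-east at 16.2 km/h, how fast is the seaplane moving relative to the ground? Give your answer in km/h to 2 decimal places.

Taking east as x and north as y: velocity relative to the air = (0.000, -278.400) km/h; the air relative to ground = (-11.455, -11.455) km/h.
Velocity relative to ground = (0.000, -278.400) + (-11.455, -11.455) = (-11.455, -289.855) km/h.
Speed = |(-11.455, -289.855)| = 290.081 km/h.

290.08 km/h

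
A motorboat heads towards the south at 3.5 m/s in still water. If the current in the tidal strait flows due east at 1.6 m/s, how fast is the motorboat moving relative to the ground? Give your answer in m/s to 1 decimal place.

Taking east as x and north as y: velocity relative to the water = (0.000, -3.500) m/s; the water relative to ground = (1.600, 0.000) m/s.
Velocity relative to ground = (0.000, -3.500) + (1.600, 0.000) = (1.600, -3.500) m/s.
Speed = |(1.600, -3.500)| = 3.848 m/s.

3.8 m/s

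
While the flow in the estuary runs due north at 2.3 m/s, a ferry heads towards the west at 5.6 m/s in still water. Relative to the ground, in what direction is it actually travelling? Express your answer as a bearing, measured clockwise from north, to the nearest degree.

292°

Taking east as x and north as y: velocity relative to the water = (-5.600, 0.000) m/s; the water relative to ground = (0.000, 2.300) m/s.
Velocity relative to ground = (-5.600, 0.000) + (0.000, 2.300) = (-5.600, 2.300) m/s.
Bearing = atan2(-5.60, 2.30) = 292.33° clockwise from north.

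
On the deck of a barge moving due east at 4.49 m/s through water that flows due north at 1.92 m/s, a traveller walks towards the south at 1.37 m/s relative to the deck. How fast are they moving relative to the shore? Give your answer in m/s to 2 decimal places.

4.52 m/s

In east/north components (m/s): traveller relative to barge = (0.000, -1.370); barge relative to water = (4.490, 0.000); water relative to ground = (0.000, 1.920).
Sum = (4.490, 0.550) m/s.
Speed = |(4.490, 0.550)| = 4.524 m/s.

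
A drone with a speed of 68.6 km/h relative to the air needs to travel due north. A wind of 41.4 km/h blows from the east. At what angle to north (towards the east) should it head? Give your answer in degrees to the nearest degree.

The wind pushes perpendicular to the desired track; the heading must have a component into the wind equal to 41.4 km/h: 68.6 sin θ = 41.4.
sin θ = 0.6035, so θ = 37.121°.

37°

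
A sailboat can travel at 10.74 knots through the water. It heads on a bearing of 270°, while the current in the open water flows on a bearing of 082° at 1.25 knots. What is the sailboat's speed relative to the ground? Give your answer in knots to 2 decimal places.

9.50 knots

Taking east as x and north as y: velocity relative to the water = (-10.740, 0.000) knots; the water relative to ground = (1.238, 0.174) knots.
Velocity relative to ground = (-10.740, 0.000) + (1.238, 0.174) = (-9.502, 0.174) knots.
Speed = |(-9.502, 0.174)| = 9.504 knots.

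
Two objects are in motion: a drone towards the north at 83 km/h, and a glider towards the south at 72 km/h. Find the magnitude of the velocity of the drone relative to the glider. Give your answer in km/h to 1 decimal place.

Taking east as x and north as y: drone velocity = (0.000, 83.000) km/h; glider velocity = (0.000, -72.000) km/h.
Velocity of drone relative to glider = (0.000, 83.000) − (0.000, -72.000) = (0.000, 155.000) km/h.
Magnitude = |(0.000, 155.000)| = 155.000 km/h.

155.0 km/h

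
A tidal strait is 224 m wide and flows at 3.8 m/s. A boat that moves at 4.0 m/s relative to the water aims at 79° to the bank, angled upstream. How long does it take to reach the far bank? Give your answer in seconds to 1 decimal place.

57.0 s

The component of the boat's velocity perpendicular to the bank is 4.0 × sin 79° = 3.927 m/s.
The current is parallel to the bank, so it does not affect the crossing time.
Time = 224 / 3.927 = 57.048 s.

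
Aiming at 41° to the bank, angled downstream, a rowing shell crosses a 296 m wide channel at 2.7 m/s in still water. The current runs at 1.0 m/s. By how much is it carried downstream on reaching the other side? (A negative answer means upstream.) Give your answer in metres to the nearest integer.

Perpendicular speed = 1.771 m/s; crossing time = 296 / 1.771 = 167.103 s.
Net downstream speed = 3.038 m/s.
Drift = 3.038 × 167.103 = 507.612 m (downstream).

508 m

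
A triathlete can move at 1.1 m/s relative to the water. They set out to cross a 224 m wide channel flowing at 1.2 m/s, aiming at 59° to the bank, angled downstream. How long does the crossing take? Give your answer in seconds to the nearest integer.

238 s

The component of the triathlete's velocity perpendicular to the bank is 1.1 × sin 59° = 0.943 m/s.
The flow acts along the bank and has no component across it.
Time = 224 / 0.943 = 237.569 s.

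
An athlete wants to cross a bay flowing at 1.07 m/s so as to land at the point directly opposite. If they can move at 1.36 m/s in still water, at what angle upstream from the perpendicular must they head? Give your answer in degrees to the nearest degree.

To cancel the current, the upstream component of the athlete's velocity must equal the flow: 1.36 sin θ = 1.07.
sin θ = 1.07 / 1.36 = 0.7868.
θ = arcsin(0.7868) = 51.884°.

52°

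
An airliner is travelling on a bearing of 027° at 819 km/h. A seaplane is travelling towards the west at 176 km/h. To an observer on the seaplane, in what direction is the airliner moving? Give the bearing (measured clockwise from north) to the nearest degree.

Taking east as x and north as y: airliner velocity = (371.818, 729.734) km/h; seaplane velocity = (-176.000, 0.000) km/h.
Velocity of airliner relative to seaplane = (371.818, 729.734) − (-176.000, 0.000) = (547.818, 729.734) km/h.
Bearing = atan2(547.82, 729.73) = 36.90° clockwise from north.

037°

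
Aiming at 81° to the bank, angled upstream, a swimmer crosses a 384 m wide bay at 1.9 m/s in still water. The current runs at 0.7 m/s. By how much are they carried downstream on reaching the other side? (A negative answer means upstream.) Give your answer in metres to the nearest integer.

82 m

Perpendicular speed = 1.877 m/s; crossing time = 384 / 1.877 = 204.625 s.
Net downstream speed = 0.403 m/s.
Drift = 0.403 × 204.625 = 82.418 m (downstream).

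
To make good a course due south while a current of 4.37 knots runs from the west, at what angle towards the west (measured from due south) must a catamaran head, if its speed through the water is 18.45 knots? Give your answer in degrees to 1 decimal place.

The current pushes perpendicular to the desired track; the heading must have a component into the current equal to 4.37 knots: 18.45 sin θ = 4.37.
sin θ = 0.2369, so θ = 13.701°.

13.7°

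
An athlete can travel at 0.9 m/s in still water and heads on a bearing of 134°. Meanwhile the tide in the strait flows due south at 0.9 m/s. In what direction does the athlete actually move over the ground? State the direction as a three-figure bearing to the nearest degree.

Taking east as x and north as y: velocity relative to the water = (0.647, -0.625) m/s; the water relative to ground = (0.000, -0.900) m/s.
Velocity relative to ground = (0.647, -0.625) + (0.000, -0.900) = (0.647, -1.525) m/s.
Bearing = atan2(0.65, -1.53) = 157.00° clockwise from north.

157°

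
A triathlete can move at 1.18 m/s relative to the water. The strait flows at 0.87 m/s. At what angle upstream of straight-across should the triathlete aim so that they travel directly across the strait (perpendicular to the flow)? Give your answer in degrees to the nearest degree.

48°

To cancel the current, the upstream component of the triathlete's velocity must equal the flow: 1.18 sin θ = 0.87.
sin θ = 0.87 / 1.18 = 0.7373.
θ = arcsin(0.7373) = 47.501°.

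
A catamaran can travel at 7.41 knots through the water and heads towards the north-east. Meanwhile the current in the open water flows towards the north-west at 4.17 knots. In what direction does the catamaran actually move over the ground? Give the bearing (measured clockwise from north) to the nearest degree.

Taking east as x and north as y: velocity relative to the water = (5.240, 5.240) knots; the water relative to ground = (-2.949, 2.949) knots.
Velocity relative to ground = (5.240, 5.240) + (-2.949, 2.949) = (2.291, 8.188) knots.
Bearing = atan2(2.29, 8.19) = 15.63° clockwise from north.

016°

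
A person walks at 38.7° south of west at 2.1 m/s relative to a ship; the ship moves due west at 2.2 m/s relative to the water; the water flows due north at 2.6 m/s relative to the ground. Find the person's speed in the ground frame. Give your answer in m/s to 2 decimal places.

4.05 m/s

In east/north components (m/s): person relative to ship = (-1.639, -1.313); ship relative to water = (-2.200, 0.000); water relative to ground = (0.000, 2.600).
Sum = (-3.839, 1.287) m/s.
Speed = |(-3.839, 1.287)| = 4.049 m/s.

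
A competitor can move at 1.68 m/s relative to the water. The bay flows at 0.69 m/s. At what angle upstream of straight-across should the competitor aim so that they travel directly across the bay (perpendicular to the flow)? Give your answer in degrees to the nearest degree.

To cancel the current, the upstream component of the competitor's velocity must equal the flow: 1.68 sin θ = 0.69.
sin θ = 0.69 / 1.68 = 0.4107.
θ = arcsin(0.4107) = 24.250°.

24°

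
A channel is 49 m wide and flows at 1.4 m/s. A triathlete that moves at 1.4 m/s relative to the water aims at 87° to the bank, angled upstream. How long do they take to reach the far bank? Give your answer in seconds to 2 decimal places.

35.05 s

The component of the triathlete's velocity perpendicular to the bank is 1.4 × sin 87° = 1.398 m/s.
The flow acts along the bank and has no component across it.
Time = 49 / 1.398 = 35.048 s.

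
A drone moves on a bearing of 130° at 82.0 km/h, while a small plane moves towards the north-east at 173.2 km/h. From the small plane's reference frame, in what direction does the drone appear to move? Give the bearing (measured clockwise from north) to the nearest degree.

199°

Taking east as x and north as y: drone velocity = (62.816, -52.709) km/h; small plane velocity = (122.471, 122.471) km/h.
Velocity of drone relative to small plane = (62.816, -52.709) − (122.471, 122.471) = (-59.655, -175.179) km/h.
Bearing = atan2(-59.66, -175.18) = 198.81° clockwise from north.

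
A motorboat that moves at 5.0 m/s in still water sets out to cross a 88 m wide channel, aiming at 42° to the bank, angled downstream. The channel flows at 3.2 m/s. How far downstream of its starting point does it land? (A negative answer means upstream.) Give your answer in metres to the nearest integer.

Perpendicular speed = 3.346 m/s; crossing time = 88 / 3.346 = 26.303 s.
Net downstream speed = 6.916 m/s.
Drift = 6.916 × 26.303 = 181.903 m (downstream).

182 m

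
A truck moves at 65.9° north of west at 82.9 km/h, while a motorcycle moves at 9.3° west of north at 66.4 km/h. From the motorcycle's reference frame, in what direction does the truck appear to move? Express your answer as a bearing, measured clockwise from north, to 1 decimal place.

Taking east as x and north as y: truck velocity = (-33.851, 75.674) km/h; motorcycle velocity = (-10.730, 65.527) km/h.
Velocity of truck relative to motorcycle = (-33.851, 75.674) − (-10.730, 65.527) = (-23.120, 10.147) km/h.
Bearing = atan2(-23.12, 10.15) = 293.70° clockwise from north.

293.7°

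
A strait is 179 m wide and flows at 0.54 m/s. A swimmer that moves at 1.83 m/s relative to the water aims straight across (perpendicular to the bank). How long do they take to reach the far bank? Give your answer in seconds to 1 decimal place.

97.8 s

The component of the swimmer's velocity perpendicular to the bank is 1.83 m/s.
Only the cross-stream component determines the crossing time; the current contributes nothing perpendicular to the bank.
Time = 179 / 1.830 = 97.814 s.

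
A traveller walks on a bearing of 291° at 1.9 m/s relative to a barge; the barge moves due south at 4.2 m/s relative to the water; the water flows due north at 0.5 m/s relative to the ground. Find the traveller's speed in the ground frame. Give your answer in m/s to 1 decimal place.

3.5 m/s

In east/north components (m/s): traveller relative to barge = (-1.774, 0.681); barge relative to water = (0.000, -4.200); water relative to ground = (0.000, 0.500).
Sum = (-1.774, -3.019) m/s.
Speed = |(-1.774, -3.019)| = 3.502 m/s.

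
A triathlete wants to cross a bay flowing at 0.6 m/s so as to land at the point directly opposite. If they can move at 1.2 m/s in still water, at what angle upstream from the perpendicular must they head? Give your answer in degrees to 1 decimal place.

To cancel the current, the upstream component of the triathlete's velocity must equal the flow: 1.2 sin θ = 0.6.
sin θ = 0.6 / 1.2 = 0.5000.
θ = arcsin(0.5000) = 30.000°.

30.0°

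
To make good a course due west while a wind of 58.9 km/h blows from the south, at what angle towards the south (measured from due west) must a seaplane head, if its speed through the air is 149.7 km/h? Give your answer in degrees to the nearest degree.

The wind pushes perpendicular to the desired track; the heading must have a component into the wind equal to 58.9 km/h: 149.7 sin θ = 58.9.
sin θ = 0.3935, so θ = 23.170°.

23°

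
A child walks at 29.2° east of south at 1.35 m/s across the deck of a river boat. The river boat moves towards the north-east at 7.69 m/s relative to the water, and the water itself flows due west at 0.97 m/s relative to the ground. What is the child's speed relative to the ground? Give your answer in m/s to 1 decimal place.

6.7 m/s

In east/north components (m/s): child relative to river boat = (0.659, -1.178); river boat relative to water = (5.438, 5.438); water relative to ground = (-0.970, 0.000).
Sum = (5.126, 4.259) m/s.
Speed = |(5.126, 4.259)| = 6.665 m/s.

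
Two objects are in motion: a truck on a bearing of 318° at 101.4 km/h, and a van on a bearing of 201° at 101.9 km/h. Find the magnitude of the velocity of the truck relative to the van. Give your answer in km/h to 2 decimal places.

Taking east as x and north as y: truck velocity = (-67.850, 75.355) km/h; van velocity = (-36.518, -95.132) km/h.
Velocity of truck relative to van = (-67.850, 75.355) − (-36.518, -95.132) = (-31.332, 170.487) km/h.
Magnitude = |(-31.332, 170.487)| = 173.342 km/h.

173.34 km/h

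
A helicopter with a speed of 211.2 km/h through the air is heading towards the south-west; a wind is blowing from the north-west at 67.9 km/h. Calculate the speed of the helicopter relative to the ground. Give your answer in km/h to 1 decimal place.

221.8 km/h

Taking east as x and north as y: velocity relative to the air = (-149.341, -149.341) km/h; the air relative to ground = (48.013, -48.013) km/h.
Velocity relative to ground = (-149.341, -149.341) + (48.013, -48.013) = (-101.328, -197.354) km/h.
Speed = |(-101.328, -197.354)| = 221.846 km/h.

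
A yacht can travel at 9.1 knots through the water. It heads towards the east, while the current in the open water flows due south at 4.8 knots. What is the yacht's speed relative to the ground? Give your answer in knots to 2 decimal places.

10.29 knots

Taking east as x and north as y: velocity relative to the water = (9.100, 0.000) knots; the water relative to ground = (0.000, -4.800) knots.
Velocity relative to ground = (9.100, 0.000) + (0.000, -4.800) = (9.100, -4.800) knots.
Speed = |(9.100, -4.800)| = 10.288 knots.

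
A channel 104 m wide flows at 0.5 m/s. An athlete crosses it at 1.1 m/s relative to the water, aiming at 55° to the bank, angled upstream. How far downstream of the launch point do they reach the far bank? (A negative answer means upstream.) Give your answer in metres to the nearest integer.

-15 m

Perpendicular speed = 0.901 m/s; crossing time = 104 / 0.901 = 115.419 s.
Net downstream speed = -0.131 m/s.
Drift = -0.131 × 115.419 = -15.112 m (upstream).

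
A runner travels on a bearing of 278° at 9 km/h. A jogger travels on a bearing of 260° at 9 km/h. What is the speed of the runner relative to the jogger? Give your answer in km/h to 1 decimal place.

Taking east as x and north as y: runner velocity = (-8.912, 1.253) km/h; jogger velocity = (-8.863, -1.563) km/h.
Velocity of runner relative to jogger = (-8.912, 1.253) − (-8.863, -1.563) = (-0.049, 2.815) km/h.
Magnitude = |(-0.049, 2.815)| = 2.816 km/h.

2.8 km/h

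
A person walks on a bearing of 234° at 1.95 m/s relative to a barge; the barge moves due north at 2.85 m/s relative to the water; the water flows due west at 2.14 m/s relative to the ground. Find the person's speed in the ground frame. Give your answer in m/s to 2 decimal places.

In east/north components (m/s): person relative to barge = (-1.578, -1.146); barge relative to water = (0.000, 2.850); water relative to ground = (-2.140, 0.000).
Sum = (-3.718, 1.704) m/s.
Speed = |(-3.718, 1.704)| = 4.089 m/s.

4.09 m/s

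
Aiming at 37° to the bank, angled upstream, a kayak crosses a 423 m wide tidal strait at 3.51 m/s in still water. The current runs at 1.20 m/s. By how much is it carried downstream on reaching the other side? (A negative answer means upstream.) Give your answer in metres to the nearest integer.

Perpendicular speed = 2.112 m/s; crossing time = 423 / 2.112 = 200.249 s.
Net downstream speed = -1.603 m/s.
Drift = -1.603 × 200.249 = -321.041 m (upstream).

-321 m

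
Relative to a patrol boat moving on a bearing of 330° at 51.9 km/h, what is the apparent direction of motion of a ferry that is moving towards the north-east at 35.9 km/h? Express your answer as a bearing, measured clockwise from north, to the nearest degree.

Taking east as x and north as y: ferry velocity = (25.385, 25.385) km/h; patrol boat velocity = (-25.950, 44.947) km/h.
Velocity of ferry relative to patrol boat = (25.385, 25.385) − (-25.950, 44.947) = (51.335, -19.562) km/h.
Bearing = atan2(51.34, -19.56) = 110.86° clockwise from north.

111°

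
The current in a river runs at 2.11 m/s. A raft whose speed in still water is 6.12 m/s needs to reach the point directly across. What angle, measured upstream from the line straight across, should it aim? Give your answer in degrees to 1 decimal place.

To cancel the current, the upstream component of the raft's velocity must equal the flow: 6.12 sin θ = 2.11.
sin θ = 2.11 / 6.12 = 0.3448.
θ = arcsin(0.3448) = 20.168°.

20.2°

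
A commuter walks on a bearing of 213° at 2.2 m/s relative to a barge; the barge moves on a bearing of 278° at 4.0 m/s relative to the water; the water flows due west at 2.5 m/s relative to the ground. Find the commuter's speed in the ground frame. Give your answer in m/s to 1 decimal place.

In east/north components (m/s): commuter relative to barge = (-1.198, -1.845); barge relative to water = (-3.961, 0.557); water relative to ground = (-2.500, 0.000).
Sum = (-7.659, -1.288) m/s.
Speed = |(-7.659, -1.288)| = 7.767 m/s.

7.8 m/s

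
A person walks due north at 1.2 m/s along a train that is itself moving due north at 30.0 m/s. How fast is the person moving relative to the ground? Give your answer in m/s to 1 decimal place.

Taking east as x and north as y: train velocity = (0.000, 30.000) m/s; person velocity relative to train = (0.000, 1.200) m/s.
Velocity relative to ground = (0.000, 30.000) + (0.000, 1.200) = (0.000, 31.200) m/s.
Speed = |(0.000, 31.200)| = 31.200 m/s.

31.2 m/s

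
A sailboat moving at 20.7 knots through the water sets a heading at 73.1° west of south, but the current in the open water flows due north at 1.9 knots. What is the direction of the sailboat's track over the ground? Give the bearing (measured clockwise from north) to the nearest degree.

Taking east as x and north as y: velocity relative to the water = (-19.806, -6.018) knots; the water relative to ground = (0.000, 1.900) knots.
Velocity relative to ground = (-19.806, -6.018) + (0.000, 1.900) = (-19.806, -4.118) knots.
Bearing = atan2(-19.81, -4.12) = 258.26° clockwise from north.

258°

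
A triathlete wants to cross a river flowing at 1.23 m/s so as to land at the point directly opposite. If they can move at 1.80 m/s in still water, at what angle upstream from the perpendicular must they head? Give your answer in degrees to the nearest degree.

To cancel the current, the upstream component of the triathlete's velocity must equal the flow: 1.80 sin θ = 1.23.
sin θ = 1.23 / 1.80 = 0.6833.
θ = arcsin(0.6833) = 43.105°.

43°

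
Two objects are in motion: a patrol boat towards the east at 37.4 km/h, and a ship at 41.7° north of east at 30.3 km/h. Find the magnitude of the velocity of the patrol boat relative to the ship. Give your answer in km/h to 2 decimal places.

24.99 km/h

Taking east as x and north as y: patrol boat velocity = (37.400, 0.000) km/h; ship velocity = (22.623, 20.156) km/h.
Velocity of patrol boat relative to ship = (37.400, 0.000) − (22.623, 20.156) = (14.777, -20.156) km/h.
Magnitude = |(14.777, -20.156)| = 24.993 km/h.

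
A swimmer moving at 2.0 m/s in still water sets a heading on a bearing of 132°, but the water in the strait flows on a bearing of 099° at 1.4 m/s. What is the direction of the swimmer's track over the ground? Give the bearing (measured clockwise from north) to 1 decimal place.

Taking east as x and north as y: velocity relative to the water = (1.486, -1.338) m/s; the water relative to ground = (1.383, -0.219) m/s.
Velocity relative to ground = (1.486, -1.338) + (1.383, -0.219) = (2.869, -1.557) m/s.
Bearing = atan2(2.87, -1.56) = 118.49° clockwise from north.

118.5°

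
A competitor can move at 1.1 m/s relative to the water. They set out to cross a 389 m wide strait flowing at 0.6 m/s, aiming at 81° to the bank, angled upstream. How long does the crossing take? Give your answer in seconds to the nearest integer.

358 s

The component of the competitor's velocity perpendicular to the bank is 1.1 × sin 81° = 1.086 m/s.
The flow acts along the bank and has no component across it.
Time = 389 / 1.086 = 358.044 s.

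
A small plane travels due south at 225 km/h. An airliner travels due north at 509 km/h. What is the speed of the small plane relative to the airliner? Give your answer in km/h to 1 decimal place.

Taking east as x and north as y: small plane velocity = (0.000, -225.000) km/h; airliner velocity = (0.000, 509.000) km/h.
Velocity of small plane relative to airliner = (0.000, -225.000) − (0.000, 509.000) = (0.000, -734.000) km/h.
Magnitude = |(0.000, -734.000)| = 734.000 km/h.

734.0 km/h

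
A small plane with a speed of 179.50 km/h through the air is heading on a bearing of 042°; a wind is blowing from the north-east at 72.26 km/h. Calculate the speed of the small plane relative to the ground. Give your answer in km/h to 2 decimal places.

107.41 km/h

Taking east as x and north as y: velocity relative to the air = (120.109, 133.394) km/h; the air relative to ground = (-51.096, -51.096) km/h.
Velocity relative to ground = (120.109, 133.394) + (-51.096, -51.096) = (69.013, 82.299) km/h.
Speed = |(69.013, 82.299)| = 107.406 km/h.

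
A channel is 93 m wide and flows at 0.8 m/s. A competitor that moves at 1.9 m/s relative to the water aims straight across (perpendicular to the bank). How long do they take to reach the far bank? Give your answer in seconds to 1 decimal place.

The component of the competitor's velocity perpendicular to the bank is 1.9 m/s.
The current is parallel to the bank, so it does not affect the crossing time.
Time = 93 / 1.900 = 48.947 s.

48.9 s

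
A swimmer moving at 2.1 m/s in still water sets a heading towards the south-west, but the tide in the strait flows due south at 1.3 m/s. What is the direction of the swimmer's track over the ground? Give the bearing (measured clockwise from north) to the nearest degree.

208°

Taking east as x and north as y: velocity relative to the water = (-1.485, -1.485) m/s; the water relative to ground = (0.000, -1.300) m/s.
Velocity relative to ground = (-1.485, -1.485) + (0.000, -1.300) = (-1.485, -2.785) m/s.
Bearing = atan2(-1.48, -2.78) = 208.07° clockwise from north.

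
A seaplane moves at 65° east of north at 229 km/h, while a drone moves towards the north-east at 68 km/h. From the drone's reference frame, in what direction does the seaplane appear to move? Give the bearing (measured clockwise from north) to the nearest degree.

073°

Taking east as x and north as y: seaplane velocity = (207.544, 96.780) km/h; drone velocity = (48.083, 48.083) km/h.
Velocity of seaplane relative to drone = (207.544, 96.780) − (48.083, 48.083) = (159.461, 48.696) km/h.
Bearing = atan2(159.46, 48.70) = 73.02° clockwise from north.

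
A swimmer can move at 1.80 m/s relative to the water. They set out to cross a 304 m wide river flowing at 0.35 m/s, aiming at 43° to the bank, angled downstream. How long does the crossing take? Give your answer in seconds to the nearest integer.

248 s

The component of the swimmer's velocity perpendicular to the bank is 1.80 × sin 43° = 1.228 m/s.
The flow acts along the bank and has no component across it.
Time = 304 / 1.228 = 247.638 s.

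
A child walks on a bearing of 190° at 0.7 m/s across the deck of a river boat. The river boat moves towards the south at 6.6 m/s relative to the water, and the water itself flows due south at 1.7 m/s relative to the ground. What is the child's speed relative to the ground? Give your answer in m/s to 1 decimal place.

In east/north components (m/s): child relative to river boat = (-0.122, -0.689); river boat relative to water = (0.000, -6.600); water relative to ground = (0.000, -1.700).
Sum = (-0.122, -8.989) m/s.
Speed = |(-0.122, -8.989)| = 8.990 m/s.

9.0 m/s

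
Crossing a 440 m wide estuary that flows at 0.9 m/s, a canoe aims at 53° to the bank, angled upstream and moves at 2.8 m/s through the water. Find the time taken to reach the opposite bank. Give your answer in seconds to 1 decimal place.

The component of the canoe's velocity perpendicular to the bank is 2.8 × sin 53° = 2.236 m/s.
The flow acts along the bank and has no component across it.
Time = 440 / 2.236 = 196.764 s.

196.8 s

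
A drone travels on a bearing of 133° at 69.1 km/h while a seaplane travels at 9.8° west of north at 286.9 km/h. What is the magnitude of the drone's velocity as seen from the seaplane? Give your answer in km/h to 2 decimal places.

Taking east as x and north as y: drone velocity = (50.537, -47.126) km/h; seaplane velocity = (-48.833, 282.714) km/h.
Velocity of drone relative to seaplane = (50.537, -47.126) − (-48.833, 282.714) = (99.370, -329.840) km/h.
Magnitude = |(99.370, -329.840)| = 344.483 km/h.

344.48 km/h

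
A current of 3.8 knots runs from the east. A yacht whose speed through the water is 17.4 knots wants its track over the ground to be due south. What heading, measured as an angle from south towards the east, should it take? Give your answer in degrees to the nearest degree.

The current pushes perpendicular to the desired track; the heading must have a component into the current equal to 3.8 knots: 17.4 sin θ = 3.8.
sin θ = 0.2184, so θ = 12.615°.

13°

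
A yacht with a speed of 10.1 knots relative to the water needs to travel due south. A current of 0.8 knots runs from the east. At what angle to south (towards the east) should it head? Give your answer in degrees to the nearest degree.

5°

The current pushes perpendicular to the desired track; the heading must have a component into the current equal to 0.8 knots: 10.1 sin θ = 0.8.
sin θ = 0.0792, so θ = 4.543°.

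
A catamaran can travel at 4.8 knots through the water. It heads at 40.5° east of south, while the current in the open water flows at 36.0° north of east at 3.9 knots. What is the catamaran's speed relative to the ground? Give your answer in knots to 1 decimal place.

Taking east as x and north as y: velocity relative to the water = (3.117, -3.650) knots; the water relative to ground = (3.155, 2.292) knots.
Velocity relative to ground = (3.117, -3.650) + (3.155, 2.292) = (6.273, -1.358) knots.
Speed = |(6.273, -1.358)| = 6.418 knots.

6.4 knots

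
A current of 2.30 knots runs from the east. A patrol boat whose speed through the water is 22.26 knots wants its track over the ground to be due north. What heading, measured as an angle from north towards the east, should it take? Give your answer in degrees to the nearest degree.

6°

The current pushes perpendicular to the desired track; the heading must have a component into the current equal to 2.30 knots: 22.26 sin θ = 2.30.
sin θ = 0.1033, so θ = 5.931°.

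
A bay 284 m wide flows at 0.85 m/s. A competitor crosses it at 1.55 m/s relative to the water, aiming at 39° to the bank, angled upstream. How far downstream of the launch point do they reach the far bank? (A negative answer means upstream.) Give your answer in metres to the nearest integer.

-103 m

Perpendicular speed = 0.975 m/s; crossing time = 284 / 0.975 = 291.149 s.
Net downstream speed = -0.355 m/s.
Drift = -0.355 × 291.149 = -103.234 m (upstream).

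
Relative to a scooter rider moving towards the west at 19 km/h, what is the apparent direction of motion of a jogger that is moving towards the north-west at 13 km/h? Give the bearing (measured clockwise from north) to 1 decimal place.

046.9°

Taking east as x and north as y: jogger velocity = (-9.192, 9.192) km/h; scooter rider velocity = (-19.000, 0.000) km/h.
Velocity of jogger relative to scooter rider = (-9.192, 9.192) − (-19.000, 0.000) = (9.808, 9.192) km/h.
Bearing = atan2(9.81, 9.19) = 46.85° clockwise from north.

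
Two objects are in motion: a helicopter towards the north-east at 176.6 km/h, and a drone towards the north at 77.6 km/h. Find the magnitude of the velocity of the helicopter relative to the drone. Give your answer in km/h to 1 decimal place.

Taking east as x and north as y: helicopter velocity = (124.875, 124.875) km/h; drone velocity = (0.000, 77.600) km/h.
Velocity of helicopter relative to drone = (124.875, 124.875) − (0.000, 77.600) = (124.875, 47.275) km/h.
Magnitude = |(124.875, 47.275)| = 133.524 km/h.

133.5 km/h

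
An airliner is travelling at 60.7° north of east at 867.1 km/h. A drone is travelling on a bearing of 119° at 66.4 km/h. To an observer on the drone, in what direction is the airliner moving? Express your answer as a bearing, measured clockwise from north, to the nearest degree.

025°

Taking east as x and north as y: airliner velocity = (424.344, 756.171) km/h; drone velocity = (58.075, -32.191) km/h.
Velocity of airliner relative to drone = (424.344, 756.171) − (58.075, -32.191) = (366.269, 788.363) km/h.
Bearing = atan2(366.27, 788.36) = 24.92° clockwise from north.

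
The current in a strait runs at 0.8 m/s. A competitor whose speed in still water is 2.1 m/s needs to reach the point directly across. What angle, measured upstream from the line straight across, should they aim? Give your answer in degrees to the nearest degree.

To cancel the current, the upstream component of the competitor's velocity must equal the flow: 2.1 sin θ = 0.8.
sin θ = 0.8 / 2.1 = 0.3810.
θ = arcsin(0.3810) = 22.393°.

22°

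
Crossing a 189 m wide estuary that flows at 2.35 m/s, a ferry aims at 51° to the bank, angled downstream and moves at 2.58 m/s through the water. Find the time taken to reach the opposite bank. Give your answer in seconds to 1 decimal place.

94.3 s

The component of the ferry's velocity perpendicular to the bank is 2.58 × sin 51° = 2.005 m/s.
The current is parallel to the bank, so it does not affect the crossing time.
Time = 189 / 2.005 = 94.263 s.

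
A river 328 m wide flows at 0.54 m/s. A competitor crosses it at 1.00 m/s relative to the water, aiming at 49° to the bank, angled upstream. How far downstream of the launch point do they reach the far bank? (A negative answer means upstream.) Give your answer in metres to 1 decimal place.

-50.4 m

Perpendicular speed = 0.755 m/s; crossing time = 328 / 0.755 = 434.604 s.
Net downstream speed = -0.116 m/s.
Drift = -0.116 × 434.604 = -50.440 m (upstream).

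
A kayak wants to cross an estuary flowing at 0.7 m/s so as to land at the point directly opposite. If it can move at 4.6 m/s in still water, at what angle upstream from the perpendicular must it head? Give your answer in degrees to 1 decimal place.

To cancel the current, the upstream component of the kayak's velocity must equal the flow: 4.6 sin θ = 0.7.
sin θ = 0.7 / 4.6 = 0.1522.
θ = arcsin(0.1522) = 8.753°.

8.8°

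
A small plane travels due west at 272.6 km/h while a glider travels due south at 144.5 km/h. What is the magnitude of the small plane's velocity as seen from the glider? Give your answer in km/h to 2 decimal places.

308.53 km/h

Taking east as x and north as y: small plane velocity = (-272.600, 0.000) km/h; glider velocity = (0.000, -144.500) km/h.
Velocity of small plane relative to glider = (-272.600, 0.000) − (0.000, -144.500) = (-272.600, 144.500) km/h.
Magnitude = |(-272.600, 144.500)| = 308.530 km/h.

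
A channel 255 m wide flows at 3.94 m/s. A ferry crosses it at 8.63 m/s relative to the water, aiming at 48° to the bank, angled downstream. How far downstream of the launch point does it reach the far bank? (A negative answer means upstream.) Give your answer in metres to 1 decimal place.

386.3 m

Perpendicular speed = 6.413 m/s; crossing time = 255 / 6.413 = 39.761 s.
Net downstream speed = 9.715 m/s.
Drift = 9.715 × 39.761 = 386.261 m (downstream).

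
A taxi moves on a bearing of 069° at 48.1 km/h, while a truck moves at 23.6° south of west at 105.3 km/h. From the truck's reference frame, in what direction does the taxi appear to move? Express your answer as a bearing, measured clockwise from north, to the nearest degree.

Taking east as x and north as y: taxi velocity = (44.905, 17.237) km/h; truck velocity = (-96.493, -42.157) km/h.
Velocity of taxi relative to truck = (44.905, 17.237) − (-96.493, -42.157) = (141.398, 59.394) km/h.
Bearing = atan2(141.40, 59.39) = 67.22° clockwise from north.

067°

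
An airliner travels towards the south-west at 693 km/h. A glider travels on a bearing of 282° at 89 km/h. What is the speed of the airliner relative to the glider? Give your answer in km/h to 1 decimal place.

Taking east as x and north as y: airliner velocity = (-490.025, -490.025) km/h; glider velocity = (-87.055, 18.504) km/h.
Velocity of airliner relative to glider = (-490.025, -490.025) − (-87.055, 18.504) = (-402.970, -508.529) km/h.
Magnitude = |(-402.970, -508.529)| = 648.835 km/h.

648.8 km/h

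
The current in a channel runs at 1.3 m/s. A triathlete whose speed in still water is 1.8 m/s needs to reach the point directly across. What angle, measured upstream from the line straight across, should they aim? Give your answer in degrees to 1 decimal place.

To cancel the current, the upstream component of the triathlete's velocity must equal the flow: 1.8 sin θ = 1.3.
sin θ = 1.3 / 1.8 = 0.7222.
θ = arcsin(0.7222) = 46.238°.

46.2°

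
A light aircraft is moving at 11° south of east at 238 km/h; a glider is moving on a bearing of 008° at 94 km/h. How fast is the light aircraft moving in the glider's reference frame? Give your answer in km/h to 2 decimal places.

Taking east as x and north as y: light aircraft velocity = (233.627, -45.413) km/h; glider velocity = (13.082, 93.085) km/h.
Velocity of light aircraft relative to glider = (233.627, -45.413) − (13.082, 93.085) = (220.545, -138.498) km/h.
Magnitude = |(220.545, -138.498)| = 260.426 km/h.

260.43 km/h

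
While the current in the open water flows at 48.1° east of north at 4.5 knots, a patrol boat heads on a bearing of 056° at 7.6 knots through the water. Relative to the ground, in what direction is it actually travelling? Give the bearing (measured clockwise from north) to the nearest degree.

053°

Taking east as x and north as y: velocity relative to the water = (6.301, 4.250) knots; the water relative to ground = (3.349, 3.005) knots.
Velocity relative to ground = (6.301, 4.250) + (3.349, 3.005) = (9.650, 7.255) knots.
Bearing = atan2(9.65, 7.26) = 53.06° clockwise from north.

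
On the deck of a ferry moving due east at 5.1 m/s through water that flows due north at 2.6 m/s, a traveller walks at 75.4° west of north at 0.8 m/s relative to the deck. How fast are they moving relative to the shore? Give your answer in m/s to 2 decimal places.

In east/north components (m/s): traveller relative to ferry = (-0.774, 0.202); ferry relative to water = (5.100, 0.000); water relative to ground = (0.000, 2.600).
Sum = (4.326, 2.802) m/s.
Speed = |(4.326, 2.802)| = 5.154 m/s.

5.15 m/s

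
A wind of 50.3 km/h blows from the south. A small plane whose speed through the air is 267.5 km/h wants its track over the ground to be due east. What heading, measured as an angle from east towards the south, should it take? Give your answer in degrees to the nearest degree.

11°

The wind pushes perpendicular to the desired track; the heading must have a component into the wind equal to 50.3 km/h: 267.5 sin θ = 50.3.
sin θ = 0.1880, so θ = 10.838°.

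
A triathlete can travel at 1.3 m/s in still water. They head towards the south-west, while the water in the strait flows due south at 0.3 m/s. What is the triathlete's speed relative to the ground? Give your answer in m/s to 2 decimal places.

Taking east as x and north as y: velocity relative to the water = (-0.919, -0.919) m/s; the water relative to ground = (0.000, -0.300) m/s.
Velocity relative to ground = (-0.919, -0.919) + (0.000, -0.300) = (-0.919, -1.219) m/s.
Speed = |(-0.919, -1.219)| = 1.527 m/s.

1.53 m/s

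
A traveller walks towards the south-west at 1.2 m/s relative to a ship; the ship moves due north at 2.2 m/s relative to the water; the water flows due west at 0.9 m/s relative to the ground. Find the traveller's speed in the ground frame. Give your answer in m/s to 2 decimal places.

2.21 m/s

In east/north components (m/s): traveller relative to ship = (-0.849, -0.849); ship relative to water = (0.000, 2.200); water relative to ground = (-0.900, 0.000).
Sum = (-1.749, 1.351) m/s.
Speed = |(-1.749, 1.351)| = 2.210 m/s.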